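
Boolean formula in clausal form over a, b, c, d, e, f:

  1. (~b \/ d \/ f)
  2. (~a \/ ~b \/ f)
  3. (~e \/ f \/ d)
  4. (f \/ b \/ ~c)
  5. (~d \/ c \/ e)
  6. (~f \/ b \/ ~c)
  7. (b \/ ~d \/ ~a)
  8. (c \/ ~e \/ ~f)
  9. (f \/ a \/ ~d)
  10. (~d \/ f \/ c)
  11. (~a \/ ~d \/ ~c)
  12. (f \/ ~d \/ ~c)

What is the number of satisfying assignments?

12

Case analysis on f and d:
  f=T, d=T: remaining (a,b,c,e) ∈ {(F,T,T,F); (F,T,T,T)} — 2.
  f=T, d=F: a free; 4 ways for (b,c,e) × 2^1 = 8.
  f=F, d=T: a clause becomes empty — 0.
  f=F, d=F: remaining (a,b,c,e) ∈ {(F,F,F,F); (T,F,F,F)} — 2.
Total: 2 + 8 + 0 + 2 = 12.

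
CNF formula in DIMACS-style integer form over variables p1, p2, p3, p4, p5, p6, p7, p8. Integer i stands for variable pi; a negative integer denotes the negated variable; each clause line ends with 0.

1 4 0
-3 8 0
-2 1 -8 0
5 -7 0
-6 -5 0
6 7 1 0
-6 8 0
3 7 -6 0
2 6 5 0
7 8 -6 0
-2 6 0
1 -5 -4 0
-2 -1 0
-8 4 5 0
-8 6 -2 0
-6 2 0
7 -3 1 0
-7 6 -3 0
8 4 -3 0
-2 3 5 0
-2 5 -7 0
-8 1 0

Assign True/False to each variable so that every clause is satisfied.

Branch on p1: take p1 = True.
  then p2 is forced to False.
  then p6 is forced to False.
  then p5 is forced to True.
Branch on p3: take p3 = True.
  then p8 is forced to True.
  then p7 is forced to False.
p4 is now unconstrained; take p4 = False.

p1=1, p2=0, p3=1, p4=0, p5=1, p6=0, p7=0, p8=1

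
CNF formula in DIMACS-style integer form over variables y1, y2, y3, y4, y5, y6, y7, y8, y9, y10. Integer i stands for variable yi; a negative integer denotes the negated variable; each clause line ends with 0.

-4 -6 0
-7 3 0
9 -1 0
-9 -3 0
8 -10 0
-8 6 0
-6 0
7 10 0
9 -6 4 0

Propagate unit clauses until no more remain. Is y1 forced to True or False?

False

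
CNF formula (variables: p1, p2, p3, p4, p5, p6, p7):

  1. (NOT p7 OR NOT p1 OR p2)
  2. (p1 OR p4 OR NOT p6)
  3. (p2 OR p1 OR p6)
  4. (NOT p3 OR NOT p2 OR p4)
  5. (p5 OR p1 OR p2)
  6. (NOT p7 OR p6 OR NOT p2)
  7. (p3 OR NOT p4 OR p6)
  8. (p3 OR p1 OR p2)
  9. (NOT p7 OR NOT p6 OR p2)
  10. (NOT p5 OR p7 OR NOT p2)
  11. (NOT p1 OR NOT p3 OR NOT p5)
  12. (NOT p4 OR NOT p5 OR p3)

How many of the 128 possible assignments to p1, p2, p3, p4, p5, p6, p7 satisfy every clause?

Case analysis on p2 and p1:
  p2=T, p1=T: 9 of the 32 assignments to (p3,p4,p5,p6,p7) work.
  p2=T, p1=F: 7 of the 32 assignments to (p3,p4,p5,p6,p7) work.
  p2=F, p1=T: 9 of the 32 assignments to (p3,p4,p5,p6,p7) work.
  p2=F, p1=F: remaining (p3,p4,p5,p6,p7) ∈ {(T,T,T,T,F)} — 1.
Total: 9 + 7 + 9 + 1 = 26.

26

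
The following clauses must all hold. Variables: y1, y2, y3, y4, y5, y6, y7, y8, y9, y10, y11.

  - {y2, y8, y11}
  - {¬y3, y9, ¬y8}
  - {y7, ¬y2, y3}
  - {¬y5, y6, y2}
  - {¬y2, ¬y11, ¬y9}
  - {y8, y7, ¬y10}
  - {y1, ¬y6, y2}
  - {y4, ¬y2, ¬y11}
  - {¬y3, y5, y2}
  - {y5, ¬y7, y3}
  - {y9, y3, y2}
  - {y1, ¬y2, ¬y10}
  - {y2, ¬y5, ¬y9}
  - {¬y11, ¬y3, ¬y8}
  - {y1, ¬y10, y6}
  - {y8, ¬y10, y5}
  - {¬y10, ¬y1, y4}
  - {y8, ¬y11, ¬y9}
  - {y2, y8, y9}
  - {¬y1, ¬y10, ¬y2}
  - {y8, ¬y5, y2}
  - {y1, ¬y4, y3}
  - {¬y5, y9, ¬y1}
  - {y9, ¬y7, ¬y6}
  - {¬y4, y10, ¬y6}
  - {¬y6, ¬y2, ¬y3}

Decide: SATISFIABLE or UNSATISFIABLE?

SATISFIABLE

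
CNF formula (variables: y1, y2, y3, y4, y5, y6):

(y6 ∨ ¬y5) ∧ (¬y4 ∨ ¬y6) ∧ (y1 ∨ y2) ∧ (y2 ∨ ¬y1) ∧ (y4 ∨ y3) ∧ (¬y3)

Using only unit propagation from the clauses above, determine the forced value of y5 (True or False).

Unit clause (¬y3) sets y3 = False.
From (y3 ∨ y4) and y3 = False: y4 = True.
(¬y6 ∨ ¬y4) with y4 = True leaves only ¬y6, so y6 = False.
From (y6 ∨ ¬y5) and y6 = False: y5 = False.

False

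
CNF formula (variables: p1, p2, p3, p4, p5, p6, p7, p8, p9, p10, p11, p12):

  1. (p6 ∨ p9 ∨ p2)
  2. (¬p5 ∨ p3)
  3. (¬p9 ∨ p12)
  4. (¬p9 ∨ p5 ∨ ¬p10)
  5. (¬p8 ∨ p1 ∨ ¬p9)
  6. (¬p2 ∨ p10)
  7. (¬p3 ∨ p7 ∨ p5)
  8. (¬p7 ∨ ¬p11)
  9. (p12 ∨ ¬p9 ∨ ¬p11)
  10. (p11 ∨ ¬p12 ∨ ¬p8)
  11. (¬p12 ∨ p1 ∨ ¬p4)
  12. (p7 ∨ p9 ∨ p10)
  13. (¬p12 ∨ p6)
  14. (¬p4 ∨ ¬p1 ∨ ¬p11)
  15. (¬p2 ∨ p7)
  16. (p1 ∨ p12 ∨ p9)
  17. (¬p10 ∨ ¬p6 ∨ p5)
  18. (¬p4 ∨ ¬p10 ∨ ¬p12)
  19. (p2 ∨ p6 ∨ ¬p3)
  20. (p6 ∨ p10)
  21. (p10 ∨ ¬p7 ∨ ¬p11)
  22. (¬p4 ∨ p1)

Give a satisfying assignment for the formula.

Set p1 = True and propagate.
For the remaining variables, p2 = False, p3 = False, p4 = True, p5 = False, p6 = True, p7 = True, p8 = True, p9 = False, p10 = False, p11 = False, p12 = False works.
Every clause has at least one true literal under this assignment.

p1=True  p2=False  p3=False  p4=True  p5=False  p6=True  p7=True  p8=True  p9=False  p10=False  p11=False  p12=False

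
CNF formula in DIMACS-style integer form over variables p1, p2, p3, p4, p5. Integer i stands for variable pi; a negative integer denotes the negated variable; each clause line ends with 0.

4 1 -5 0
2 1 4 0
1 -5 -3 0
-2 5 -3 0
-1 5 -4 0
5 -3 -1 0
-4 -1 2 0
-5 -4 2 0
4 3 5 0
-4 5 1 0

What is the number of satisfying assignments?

Split on p5, then p1.
  p5=1, p1=1: p3 free; 3 ways for (p2,p4) × 2^1 = 6.
  p5=1, p1=0: remaining (p2,p3,p4) ∈ {(1,0,1)} — 1.
  p5=0, p1=1: a clause becomes empty — 0.
  p5=0, p1=0: a clause becomes empty — 0.
Total: 6 + 1 + 0 + 0 = 7.

7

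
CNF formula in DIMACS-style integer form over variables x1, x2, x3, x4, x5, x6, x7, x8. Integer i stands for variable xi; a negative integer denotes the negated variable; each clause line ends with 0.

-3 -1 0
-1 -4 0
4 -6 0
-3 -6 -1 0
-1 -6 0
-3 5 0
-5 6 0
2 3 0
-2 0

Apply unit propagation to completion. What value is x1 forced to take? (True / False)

False

(NOT x2) is a unit clause: x2 = False.
From (x3 OR x2) and x2 = False: x3 = True.
In (NOT x1 OR NOT x3), NOT x3 is now false; NOT x1 must hold, so x1 = False.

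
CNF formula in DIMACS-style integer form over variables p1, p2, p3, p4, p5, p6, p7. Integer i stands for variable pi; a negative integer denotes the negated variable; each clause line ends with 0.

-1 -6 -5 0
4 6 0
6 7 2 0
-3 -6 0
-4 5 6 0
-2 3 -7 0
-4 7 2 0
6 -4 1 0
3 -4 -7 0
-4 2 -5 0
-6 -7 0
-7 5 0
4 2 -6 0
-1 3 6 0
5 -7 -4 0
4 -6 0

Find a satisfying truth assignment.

Try p1 = False.
The remaining clauses are satisfied by p2 = True, p3 = False, p4 = True, p5 = True, p6 = True, p7 = False.
Every clause has at least one true literal under this assignment.

p1=F, p2=T, p3=F, p4=T, p5=T, p6=T, p7=F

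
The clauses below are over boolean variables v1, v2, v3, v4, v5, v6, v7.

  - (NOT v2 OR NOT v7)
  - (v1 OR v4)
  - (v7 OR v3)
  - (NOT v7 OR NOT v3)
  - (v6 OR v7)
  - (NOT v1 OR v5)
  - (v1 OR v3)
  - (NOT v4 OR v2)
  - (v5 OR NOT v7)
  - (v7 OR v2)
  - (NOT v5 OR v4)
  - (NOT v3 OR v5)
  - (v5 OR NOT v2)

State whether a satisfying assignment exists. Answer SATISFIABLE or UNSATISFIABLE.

Pure literal: v6 appears only positively; assign v6 = True.
Set v1 = True and propagate.
  then v5 is forced to True.
  then v4 is forced to True.
  then v2 is forced to True.
  then v7 is forced to False.
  then v3 is forced to True.
Every clause has at least one true literal under this assignment.
So v1=1, v2=1, v3=1, v4=1, v5=1, v6=1, v7=0 is a satisfying assignment.

SATISFIABLE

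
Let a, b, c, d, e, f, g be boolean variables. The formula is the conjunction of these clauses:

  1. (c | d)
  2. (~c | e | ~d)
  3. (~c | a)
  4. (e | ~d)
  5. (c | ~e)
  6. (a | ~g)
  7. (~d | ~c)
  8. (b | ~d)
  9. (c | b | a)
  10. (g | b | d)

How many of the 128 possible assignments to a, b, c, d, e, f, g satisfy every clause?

12

Split on c, then d.
  c=T, d=T: a clause becomes empty — 0.
  c=T, d=F: e, f free; 3 ways for (a,b,g) × 2^2 = 12.
  c=F, d=T: a clause becomes empty — 0.
  c=F, d=F: a clause becomes empty — 0.
Total: 0 + 12 + 0 + 0 = 12.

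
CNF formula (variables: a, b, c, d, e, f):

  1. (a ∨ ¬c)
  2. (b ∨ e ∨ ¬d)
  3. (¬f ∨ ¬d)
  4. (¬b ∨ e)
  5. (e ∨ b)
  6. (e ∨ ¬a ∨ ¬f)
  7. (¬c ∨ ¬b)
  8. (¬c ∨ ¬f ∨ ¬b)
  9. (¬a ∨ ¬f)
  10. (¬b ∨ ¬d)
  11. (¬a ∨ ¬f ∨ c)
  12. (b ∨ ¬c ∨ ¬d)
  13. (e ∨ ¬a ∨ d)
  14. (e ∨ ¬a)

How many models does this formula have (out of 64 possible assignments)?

9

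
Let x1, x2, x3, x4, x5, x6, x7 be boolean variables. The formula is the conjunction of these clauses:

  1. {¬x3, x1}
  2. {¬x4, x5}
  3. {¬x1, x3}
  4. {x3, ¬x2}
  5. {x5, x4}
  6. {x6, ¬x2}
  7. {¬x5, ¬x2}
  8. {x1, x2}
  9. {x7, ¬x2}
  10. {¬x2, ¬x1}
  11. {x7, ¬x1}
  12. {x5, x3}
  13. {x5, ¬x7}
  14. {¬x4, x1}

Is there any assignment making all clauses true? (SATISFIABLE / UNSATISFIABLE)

SATISFIABLE

Pure literal: x6 appears only positively; assign x6 = True.
Branch on x1: take x1 = True.
  then x3 is forced to True.
  then x2 is forced to False.
  then x7 is forced to True.
  then x5 is forced to True.
x4 is now unconstrained; take x4 = True.
So x1=True  x2=False  x3=True  x4=True  x5=True  x6=True  x7=True is a satisfying assignment.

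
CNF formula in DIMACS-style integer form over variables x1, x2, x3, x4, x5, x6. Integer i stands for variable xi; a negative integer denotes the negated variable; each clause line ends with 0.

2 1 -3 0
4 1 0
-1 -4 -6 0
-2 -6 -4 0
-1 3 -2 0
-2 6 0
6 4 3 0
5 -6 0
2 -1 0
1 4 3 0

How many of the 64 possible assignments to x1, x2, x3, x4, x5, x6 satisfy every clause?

4

Satisfying assignments:
  x1=0 x2=0 x3=0 x4=1 x5=0 x6=0
  x1=0 x2=0 x3=0 x4=1 x5=1 x6=0
  x1=0 x2=0 x3=0 x4=1 x5=1 x6=1
  x1=1 x2=1 x3=1 x4=0 x5=1 x6=1
That's 4 in total.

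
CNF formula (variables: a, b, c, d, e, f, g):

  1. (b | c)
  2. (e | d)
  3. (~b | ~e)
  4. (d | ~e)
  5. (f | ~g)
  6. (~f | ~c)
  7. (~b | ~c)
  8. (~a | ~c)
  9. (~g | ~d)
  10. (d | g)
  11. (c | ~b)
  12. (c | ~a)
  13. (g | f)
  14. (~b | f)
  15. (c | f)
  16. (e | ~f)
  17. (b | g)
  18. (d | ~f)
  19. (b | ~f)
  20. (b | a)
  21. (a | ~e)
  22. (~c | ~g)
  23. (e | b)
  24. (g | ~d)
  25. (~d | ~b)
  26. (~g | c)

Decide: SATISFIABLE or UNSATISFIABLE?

b = True:
  propagation gives e=False, d=True; an empty clause results — contradiction.
b = False:
  propagation gives c=True, f=False, g=False; an empty clause results — contradiction.
Every branch closes, so no satisfying assignment exists.

UNSATISFIABLE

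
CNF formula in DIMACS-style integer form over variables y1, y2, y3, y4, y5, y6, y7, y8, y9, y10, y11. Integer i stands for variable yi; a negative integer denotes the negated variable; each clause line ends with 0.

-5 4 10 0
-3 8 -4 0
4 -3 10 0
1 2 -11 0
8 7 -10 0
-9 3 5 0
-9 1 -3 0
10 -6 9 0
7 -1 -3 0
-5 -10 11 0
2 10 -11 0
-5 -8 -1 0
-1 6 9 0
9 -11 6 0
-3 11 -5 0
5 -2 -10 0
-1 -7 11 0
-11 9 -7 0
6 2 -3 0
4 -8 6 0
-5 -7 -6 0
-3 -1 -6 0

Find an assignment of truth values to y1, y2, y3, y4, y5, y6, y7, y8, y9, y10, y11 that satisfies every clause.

Branch on y1: take y1 = False.
For the remaining variables, y2 = True, y3 = False, y4 = True, y5 = True, y6 = False, y7 = True, y8 = False, y9 = True, y10 = False, y11 = True works.

y1 = F, y2 = T, y3 = F, y4 = T, y5 = T, y6 = F, y7 = T, y8 = F, y9 = T, y10 = F, y11 = T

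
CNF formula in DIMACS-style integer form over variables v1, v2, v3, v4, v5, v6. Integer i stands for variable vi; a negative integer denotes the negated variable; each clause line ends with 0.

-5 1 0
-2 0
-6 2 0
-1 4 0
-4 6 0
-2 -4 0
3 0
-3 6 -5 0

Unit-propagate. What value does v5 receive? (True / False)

Unit clause (~v2) sets v2 = False.
(v2 \/ ~v6): since v2 = False, the clause reduces to (~v6). v6 = False.
From (v6 \/ ~v4) and v6 = False: v4 = False.
(v4 \/ ~v1): since v4 = False, the clause reduces to (~v1). v1 = False.
(v1 \/ ~v5): since v1 = False, the clause reduces to (~v5). v5 = False.

False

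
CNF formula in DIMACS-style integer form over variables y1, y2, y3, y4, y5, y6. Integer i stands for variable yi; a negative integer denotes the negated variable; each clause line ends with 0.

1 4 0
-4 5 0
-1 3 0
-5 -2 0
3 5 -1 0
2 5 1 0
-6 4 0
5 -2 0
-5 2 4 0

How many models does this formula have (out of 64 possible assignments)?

7

Satisfying assignments:
  y1=F y2=F y3=F y4=T y5=T y6=F
  y1=F y2=F y3=F y4=T y5=T y6=T
  y1=F y2=F y3=T y4=T y5=T y6=F
  y1=F y2=F y3=T y4=T y5=T y6=T
  y1=T y2=F y3=T y4=F y5=F y6=F
  y1=T y2=F y3=T y4=T y5=T y6=F
  y1=T y2=F y3=T y4=T y5=T y6=T
Count: 7.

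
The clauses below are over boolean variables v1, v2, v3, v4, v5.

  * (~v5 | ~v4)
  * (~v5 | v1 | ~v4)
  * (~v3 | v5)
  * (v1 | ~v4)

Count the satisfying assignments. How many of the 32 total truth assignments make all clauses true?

14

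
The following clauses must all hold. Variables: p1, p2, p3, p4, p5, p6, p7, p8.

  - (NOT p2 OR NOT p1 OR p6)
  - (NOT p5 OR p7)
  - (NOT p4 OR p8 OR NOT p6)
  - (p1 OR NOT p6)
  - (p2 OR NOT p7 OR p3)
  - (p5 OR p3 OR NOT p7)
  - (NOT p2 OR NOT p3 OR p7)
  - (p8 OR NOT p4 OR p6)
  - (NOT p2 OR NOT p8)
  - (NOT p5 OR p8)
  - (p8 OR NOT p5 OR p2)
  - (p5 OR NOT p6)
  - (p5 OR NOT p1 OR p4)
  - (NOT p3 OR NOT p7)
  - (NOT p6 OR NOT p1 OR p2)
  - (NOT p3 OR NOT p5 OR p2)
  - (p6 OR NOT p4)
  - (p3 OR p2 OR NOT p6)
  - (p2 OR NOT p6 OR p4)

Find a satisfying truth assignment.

p1=False, p2=False, p3=False, p4=False, p5=False, p6=False, p7=False, p8=True

Check each clause:
  1. (NOT p1 OR NOT p2 OR p6) — NOT p2 is true.
  2. (NOT p5 OR p7) — NOT p5 is true.
  3. (NOT p6 OR p8 OR NOT p4) — p8 is true.
  4. (NOT p6 OR p1) — NOT p6 is true.
  5. (NOT p7 OR p2 OR p3) — NOT p7 is true.
  6. (NOT p7 OR p3 OR p5) — NOT p7 is true.
  7. (NOT p2 OR NOT p3 OR p7) — NOT p3 is true.
  8. (p8 OR p6 OR NOT p4) — p8 is true.
  9. (NOT p2 OR NOT p8) — NOT p2 is true.
  10. (NOT p5 OR p8) — p8 is true.
  11. (p8 OR p2 OR NOT p5) — p8 is true.
  12. (NOT p6 OR p5) — NOT p6 is true.
  13. (p5 OR NOT p1 OR p4) — NOT p1 is true.
  14. (NOT p7 OR NOT p3) — NOT p7 is true.
  15. (NOT p6 OR p2 OR NOT p1) — NOT p6 is true.
  16. (NOT p3 OR p2 OR NOT p5) — NOT p5 is true.
  17. (NOT p4 OR p6) — NOT p4 is true.
  18. (p3 OR p2 OR NOT p6) — NOT p6 is true.
  19. (p2 OR NOT p6 OR p4) — NOT p6 is true.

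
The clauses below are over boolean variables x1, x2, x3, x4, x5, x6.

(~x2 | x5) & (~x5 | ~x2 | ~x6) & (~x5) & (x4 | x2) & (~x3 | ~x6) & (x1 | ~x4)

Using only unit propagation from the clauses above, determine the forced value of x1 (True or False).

(~x5) stands alone — x5 = False.
(~x2 | x5) with x5 = False leaves only ~x2, so x2 = False.
(x2 | x4) with x2 = False leaves only x4, so x4 = True.
From (x1 | ~x4) and x4 = True: x1 = True.

True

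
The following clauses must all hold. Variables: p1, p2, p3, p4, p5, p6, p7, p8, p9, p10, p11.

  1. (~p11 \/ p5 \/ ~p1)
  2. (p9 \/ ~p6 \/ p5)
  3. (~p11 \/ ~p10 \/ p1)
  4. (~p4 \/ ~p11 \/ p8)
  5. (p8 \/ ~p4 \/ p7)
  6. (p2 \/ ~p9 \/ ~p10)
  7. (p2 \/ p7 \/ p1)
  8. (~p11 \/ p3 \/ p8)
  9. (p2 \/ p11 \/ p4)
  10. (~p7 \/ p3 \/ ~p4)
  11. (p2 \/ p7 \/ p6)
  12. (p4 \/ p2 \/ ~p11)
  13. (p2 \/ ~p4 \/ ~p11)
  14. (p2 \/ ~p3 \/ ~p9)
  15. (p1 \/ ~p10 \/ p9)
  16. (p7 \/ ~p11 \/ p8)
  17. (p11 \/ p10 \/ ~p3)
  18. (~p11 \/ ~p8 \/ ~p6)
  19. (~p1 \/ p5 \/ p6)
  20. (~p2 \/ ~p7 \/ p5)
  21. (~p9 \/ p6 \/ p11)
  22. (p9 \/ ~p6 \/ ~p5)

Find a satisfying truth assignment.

Try p1 = False.
Branch on p2: take p2 = True.
The remaining clauses are satisfied by p3 = False, p4 = False, p5 = False, p6 = True, p7 = False, p8 = True, p9 = True, p10 = True, p11 = False.
Every clause has at least one true literal under this assignment.

p1=F, p2=T, p3=F, p4=F, p5=F, p6=T, p7=F, p8=T, p9=T, p10=T, p11=F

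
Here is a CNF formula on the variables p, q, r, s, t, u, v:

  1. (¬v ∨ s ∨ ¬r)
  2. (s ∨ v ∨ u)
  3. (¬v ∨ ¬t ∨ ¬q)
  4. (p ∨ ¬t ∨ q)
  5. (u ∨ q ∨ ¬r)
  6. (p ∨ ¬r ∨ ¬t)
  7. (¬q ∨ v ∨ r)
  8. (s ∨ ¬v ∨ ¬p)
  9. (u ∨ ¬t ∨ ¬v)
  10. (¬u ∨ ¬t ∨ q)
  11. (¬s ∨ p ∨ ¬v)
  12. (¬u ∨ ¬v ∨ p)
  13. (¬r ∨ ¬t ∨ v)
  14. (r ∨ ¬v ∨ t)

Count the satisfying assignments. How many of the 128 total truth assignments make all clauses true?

Case analysis on v and t:
  v=1, t=1: a clause becomes empty — 0.
  v=1, t=0: remaining (p,q,r,s,u) ∈ {(1,0,1,1,1); (1,1,1,1,0); (1,1,1,1,1)} — 3.
  v=0, t=1: remaining (p,q,r,s,u) ∈ {(1,0,0,1,0)} — 1.
  v=0, t=0: p free; 8 ways for (q,r,s,u) × 2^1 = 16.
Total: 0 + 3 + 1 + 16 = 20.

20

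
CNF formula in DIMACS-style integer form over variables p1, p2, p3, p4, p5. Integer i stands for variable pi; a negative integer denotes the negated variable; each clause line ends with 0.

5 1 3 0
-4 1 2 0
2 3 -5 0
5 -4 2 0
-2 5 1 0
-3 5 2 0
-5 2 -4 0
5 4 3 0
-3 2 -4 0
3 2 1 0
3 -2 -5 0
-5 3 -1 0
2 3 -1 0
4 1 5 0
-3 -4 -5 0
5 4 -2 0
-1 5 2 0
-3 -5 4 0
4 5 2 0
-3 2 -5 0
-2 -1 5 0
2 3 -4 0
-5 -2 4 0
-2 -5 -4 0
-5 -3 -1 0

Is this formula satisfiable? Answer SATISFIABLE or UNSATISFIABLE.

p5 = True:
  p2 = True:
    propagation gives p3=True, p4=False; an empty clause results — contradiction.
  p2 = False:
    propagation gives p3=True; an empty clause results — contradiction.
p5 = False:
  p2 = True:
    propagation gives p1=True; an empty clause results — contradiction.
  p2 = False:
    propagation gives p4=False; an empty clause results — contradiction.
Every branch closes, so no satisfying assignment exists.

UNSATISFIABLE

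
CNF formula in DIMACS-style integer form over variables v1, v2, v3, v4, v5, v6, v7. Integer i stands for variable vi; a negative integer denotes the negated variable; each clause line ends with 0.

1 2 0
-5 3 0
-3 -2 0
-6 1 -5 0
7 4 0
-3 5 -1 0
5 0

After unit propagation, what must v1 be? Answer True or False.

(v5) is a unit clause: v5 = True.
From (NOT v5 OR v3) and v5 = True: v3 = True.
(NOT v2 OR NOT v3) with v3 = True leaves only NOT v2, so v2 = False.
From (v1 OR v2) and v2 = False: v1 = True.

True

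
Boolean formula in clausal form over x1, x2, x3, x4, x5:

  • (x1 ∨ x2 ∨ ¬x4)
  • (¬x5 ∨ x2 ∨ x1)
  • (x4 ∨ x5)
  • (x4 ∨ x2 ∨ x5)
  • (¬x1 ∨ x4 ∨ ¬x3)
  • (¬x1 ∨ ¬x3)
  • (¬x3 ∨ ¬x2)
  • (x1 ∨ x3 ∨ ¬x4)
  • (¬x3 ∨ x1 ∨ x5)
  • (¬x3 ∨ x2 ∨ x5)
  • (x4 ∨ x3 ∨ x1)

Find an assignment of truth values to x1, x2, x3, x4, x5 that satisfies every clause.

x1 = T  x2 = F  x3 = F  x4 = F  x5 = T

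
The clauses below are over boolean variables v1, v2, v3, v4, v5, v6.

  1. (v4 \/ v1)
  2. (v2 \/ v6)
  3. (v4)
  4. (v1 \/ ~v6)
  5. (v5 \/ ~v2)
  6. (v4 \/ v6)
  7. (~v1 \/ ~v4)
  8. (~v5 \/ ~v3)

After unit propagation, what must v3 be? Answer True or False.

False

(v4) is a unit clause: v4 = True.
In (~v4 \/ ~v1), ~v4 is now false; ~v1 must hold, so v1 = False.
(v1 \/ ~v6) with v1 = False leaves only ~v6, so v6 = False.
(v2 \/ v6): since v6 = False, the clause reduces to (v2). v2 = True.
(~v2 \/ v5) with v2 = True leaves only v5, so v5 = True.
In (~v5 \/ ~v3), ~v5 is now false; ~v3 must hold, so v3 = False.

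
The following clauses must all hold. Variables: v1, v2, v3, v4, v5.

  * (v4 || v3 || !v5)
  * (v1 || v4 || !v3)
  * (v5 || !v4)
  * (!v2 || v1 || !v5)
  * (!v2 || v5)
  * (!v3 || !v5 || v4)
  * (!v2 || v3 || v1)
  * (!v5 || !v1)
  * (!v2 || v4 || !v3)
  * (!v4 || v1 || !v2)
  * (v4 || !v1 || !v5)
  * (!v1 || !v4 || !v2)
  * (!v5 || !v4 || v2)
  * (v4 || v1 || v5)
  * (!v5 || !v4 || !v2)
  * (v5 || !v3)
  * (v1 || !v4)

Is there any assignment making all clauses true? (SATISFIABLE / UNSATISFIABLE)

SATISFIABLE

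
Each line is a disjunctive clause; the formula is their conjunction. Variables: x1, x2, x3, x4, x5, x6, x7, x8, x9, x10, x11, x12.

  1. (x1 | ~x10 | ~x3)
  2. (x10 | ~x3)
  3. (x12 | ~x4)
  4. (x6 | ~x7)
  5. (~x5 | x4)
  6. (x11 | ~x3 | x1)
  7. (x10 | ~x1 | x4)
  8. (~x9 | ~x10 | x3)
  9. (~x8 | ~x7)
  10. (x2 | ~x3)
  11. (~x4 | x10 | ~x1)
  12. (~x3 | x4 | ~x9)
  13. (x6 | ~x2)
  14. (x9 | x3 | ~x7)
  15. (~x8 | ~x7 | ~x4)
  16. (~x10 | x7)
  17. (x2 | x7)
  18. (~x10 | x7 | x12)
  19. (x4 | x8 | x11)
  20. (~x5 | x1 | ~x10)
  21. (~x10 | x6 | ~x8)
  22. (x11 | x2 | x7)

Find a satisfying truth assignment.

x6 occurs only positively in the remaining clauses — set x6 = True.
Pure literal: x11 appears only positively; assign x11 = True.
Branch on x1: take x1 = False.
Branch on x2: take x2 = True.
For the remaining variables, x3 = False, x4 = True, x5 = True, x7 = False, x8 = True, x9 = True, x10 = False, x12 = True works.
Check each clause:
  1. (~x3 | x1 | ~x10) — ~x3 is true.
  2. (~x3 | x10) — ~x3 is true.
  3. (~x4 | x12) — x12 is true.
  4. (~x7 | x6) — ~x7 is true.
  5. (~x5 | x4) — x4 is true.
  6. (x11 | ~x3 | x1) — x11 is true.
  7. (x10 | ~x1 | x4) — x4 is true.
  8. (~x10 | x3 | ~x9) — ~x10 is true.
  9. (~x7 | ~x8) — ~x7 is true.
  10. (x2 | ~x3) — x2 is true.
  11. (~x1 | x10 | ~x4) — ~x1 is true.
  12. (~x9 | x4 | ~x3) — x4 is true.
  13. (~x2 | x6) — x6 is true.
  14. (x9 | x3 | ~x7) — ~x7 is true.
  15. (~x4 | ~x8 | ~x7) — ~x7 is true.
  16. (x7 | ~x10) — ~x10 is true.
  17. (x2 | x7) — x2 is true.
  18. (x7 | x12 | ~x10) — x12 is true.
  19. (x8 | x11 | x4) — x8 is true.
  20. (~x10 | x1 | ~x5) — ~x10 is true.
  21. (x6 | ~x8 | ~x10) — x6 is true.
  22. (x7 | x11 | x2) — x2 is true.

x1 = F, x2 = T, x3 = F, x4 = T, x5 = T, x6 = T, x7 = F, x8 = T, x9 = T, x10 = F, x11 = T, x12 = T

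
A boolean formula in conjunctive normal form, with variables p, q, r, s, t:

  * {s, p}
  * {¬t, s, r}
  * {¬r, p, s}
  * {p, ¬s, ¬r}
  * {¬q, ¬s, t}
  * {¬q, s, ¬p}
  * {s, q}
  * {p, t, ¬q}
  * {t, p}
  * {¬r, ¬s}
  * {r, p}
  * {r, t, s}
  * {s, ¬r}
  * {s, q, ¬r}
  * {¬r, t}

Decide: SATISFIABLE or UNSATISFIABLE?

SATISFIABLE

Branch on p: take p = True.
Set q = False and propagate.
  then s is forced to True.
  then r is forced to False.
t is now unconstrained; take t = True.
Every clause has at least one true literal under this assignment.
So p=T, q=F, r=F, s=T, t=T is a satisfying assignment.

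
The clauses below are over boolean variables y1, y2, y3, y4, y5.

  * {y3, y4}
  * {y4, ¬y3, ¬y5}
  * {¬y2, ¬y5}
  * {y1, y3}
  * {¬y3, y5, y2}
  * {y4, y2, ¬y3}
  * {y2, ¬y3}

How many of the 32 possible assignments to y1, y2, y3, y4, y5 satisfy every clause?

7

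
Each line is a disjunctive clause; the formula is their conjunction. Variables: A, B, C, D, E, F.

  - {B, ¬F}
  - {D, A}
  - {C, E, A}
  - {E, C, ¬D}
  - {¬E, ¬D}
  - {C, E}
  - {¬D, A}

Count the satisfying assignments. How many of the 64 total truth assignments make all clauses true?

Split on D, then E.
  D=1, E=1: a clause becomes empty — 0.
  D=1, E=0: remaining (A,B,C,F) ∈ {(1,0,1,0); (1,1,1,0); (1,1,1,1)} — 3.
  D=0, E=1: C free; 3 ways for (A,B,F) × 2^1 = 6.
  D=0, E=0: remaining (A,B,C,F) ∈ {(1,0,1,0); (1,1,1,0); (1,1,1,1)} — 3.
Total: 0 + 3 + 6 + 3 = 12.

12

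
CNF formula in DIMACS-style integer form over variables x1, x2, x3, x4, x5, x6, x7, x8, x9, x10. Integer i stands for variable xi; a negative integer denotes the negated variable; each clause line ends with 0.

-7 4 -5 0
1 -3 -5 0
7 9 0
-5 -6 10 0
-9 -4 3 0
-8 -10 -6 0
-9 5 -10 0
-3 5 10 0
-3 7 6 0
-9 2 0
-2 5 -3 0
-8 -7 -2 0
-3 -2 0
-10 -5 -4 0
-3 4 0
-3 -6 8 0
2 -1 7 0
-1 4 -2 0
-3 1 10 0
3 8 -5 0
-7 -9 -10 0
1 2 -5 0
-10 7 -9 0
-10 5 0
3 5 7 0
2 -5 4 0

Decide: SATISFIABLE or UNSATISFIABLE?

SATISFIABLE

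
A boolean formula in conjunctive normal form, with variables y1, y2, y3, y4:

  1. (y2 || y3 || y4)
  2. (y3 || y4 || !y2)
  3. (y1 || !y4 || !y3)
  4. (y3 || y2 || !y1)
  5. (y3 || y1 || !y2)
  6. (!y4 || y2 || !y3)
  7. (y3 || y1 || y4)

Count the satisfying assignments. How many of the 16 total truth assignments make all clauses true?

7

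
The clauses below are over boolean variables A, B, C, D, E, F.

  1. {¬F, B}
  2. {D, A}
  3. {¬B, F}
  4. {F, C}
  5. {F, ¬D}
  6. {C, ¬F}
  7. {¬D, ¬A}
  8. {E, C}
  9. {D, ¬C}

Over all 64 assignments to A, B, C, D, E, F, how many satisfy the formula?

2

Satisfying assignments:
  A=0 B=1 C=1 D=1 E=0 F=1
  A=0 B=1 C=1 D=1 E=1 F=1
Count: 2.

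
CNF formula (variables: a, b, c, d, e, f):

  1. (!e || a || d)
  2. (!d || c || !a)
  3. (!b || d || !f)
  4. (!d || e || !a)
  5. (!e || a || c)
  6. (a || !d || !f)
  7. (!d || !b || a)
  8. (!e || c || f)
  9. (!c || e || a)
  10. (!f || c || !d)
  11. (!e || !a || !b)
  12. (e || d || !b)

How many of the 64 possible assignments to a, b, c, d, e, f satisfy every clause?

13

Case analysis on a and d:
  a=1, d=1: remaining (b,c,e,f) ∈ {(0,1,1,0); (0,1,1,1)} — 2.
  a=1, d=0: 7 of the 16 assignments to (b,c,e,f) work.
  a=0, d=1: remaining (b,c,e,f) ∈ {(0,0,0,0); (0,1,1,0)} — 2.
  a=0, d=0: remaining (b,c,e,f) ∈ {(0,0,0,0); (0,0,0,1)} — 2.
Total: 2 + 7 + 2 + 2 = 13.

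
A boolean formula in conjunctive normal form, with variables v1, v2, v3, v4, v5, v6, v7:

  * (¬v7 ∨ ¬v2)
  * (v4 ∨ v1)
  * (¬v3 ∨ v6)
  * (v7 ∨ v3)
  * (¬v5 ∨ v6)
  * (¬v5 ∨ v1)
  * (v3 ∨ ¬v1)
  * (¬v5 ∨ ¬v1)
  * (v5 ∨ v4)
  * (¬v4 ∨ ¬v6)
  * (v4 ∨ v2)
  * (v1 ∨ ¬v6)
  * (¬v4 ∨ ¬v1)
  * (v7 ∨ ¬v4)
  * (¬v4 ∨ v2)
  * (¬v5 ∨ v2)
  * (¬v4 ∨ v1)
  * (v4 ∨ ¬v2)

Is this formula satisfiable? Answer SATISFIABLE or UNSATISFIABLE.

UNSATISFIABLE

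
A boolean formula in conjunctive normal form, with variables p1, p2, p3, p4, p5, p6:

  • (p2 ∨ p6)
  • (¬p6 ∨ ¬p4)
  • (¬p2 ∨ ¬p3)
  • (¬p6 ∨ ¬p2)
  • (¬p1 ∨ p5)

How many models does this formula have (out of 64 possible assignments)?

12

Split on p2, then p6.
  p2=1, p6=1: a clause becomes empty — 0.
  p2=1, p6=0: p4 free; 3 ways for (p1,p3,p5) × 2^1 = 6.
  p2=0, p6=1: p3 free; 3 ways for (p1,p4,p5) × 2^1 = 6.
  p2=0, p6=0: a clause becomes empty — 0.
Total: 0 + 6 + 6 + 0 = 12.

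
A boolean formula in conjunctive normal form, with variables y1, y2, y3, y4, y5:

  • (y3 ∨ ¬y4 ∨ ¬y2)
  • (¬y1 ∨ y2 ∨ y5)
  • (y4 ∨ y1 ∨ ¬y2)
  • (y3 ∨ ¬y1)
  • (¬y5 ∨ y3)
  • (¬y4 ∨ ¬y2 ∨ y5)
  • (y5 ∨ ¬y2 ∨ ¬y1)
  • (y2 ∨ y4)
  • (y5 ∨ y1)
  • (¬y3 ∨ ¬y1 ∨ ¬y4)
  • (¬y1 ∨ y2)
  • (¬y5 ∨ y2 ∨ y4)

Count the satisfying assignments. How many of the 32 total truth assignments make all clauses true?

3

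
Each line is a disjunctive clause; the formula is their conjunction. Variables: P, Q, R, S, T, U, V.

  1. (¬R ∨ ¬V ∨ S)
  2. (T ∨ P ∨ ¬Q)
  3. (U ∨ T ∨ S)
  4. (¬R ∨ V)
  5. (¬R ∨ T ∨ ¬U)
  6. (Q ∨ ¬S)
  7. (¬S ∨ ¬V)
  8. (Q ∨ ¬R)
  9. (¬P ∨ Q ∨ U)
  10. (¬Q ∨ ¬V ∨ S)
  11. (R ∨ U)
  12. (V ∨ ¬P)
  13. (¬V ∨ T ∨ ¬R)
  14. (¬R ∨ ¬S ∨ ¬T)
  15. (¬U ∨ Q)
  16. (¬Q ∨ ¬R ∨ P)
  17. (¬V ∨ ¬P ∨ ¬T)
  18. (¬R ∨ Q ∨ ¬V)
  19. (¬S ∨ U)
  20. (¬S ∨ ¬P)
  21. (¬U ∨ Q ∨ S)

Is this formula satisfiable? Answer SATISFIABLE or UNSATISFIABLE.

Set P = False and propagate.
The remaining clauses are satisfied by Q = True, R = False, S = True, T = True, U = True, V = False.
So P=F, Q=T, R=F, S=T, T=T, U=T, V=F is a satisfying assignment.

SATISFIABLE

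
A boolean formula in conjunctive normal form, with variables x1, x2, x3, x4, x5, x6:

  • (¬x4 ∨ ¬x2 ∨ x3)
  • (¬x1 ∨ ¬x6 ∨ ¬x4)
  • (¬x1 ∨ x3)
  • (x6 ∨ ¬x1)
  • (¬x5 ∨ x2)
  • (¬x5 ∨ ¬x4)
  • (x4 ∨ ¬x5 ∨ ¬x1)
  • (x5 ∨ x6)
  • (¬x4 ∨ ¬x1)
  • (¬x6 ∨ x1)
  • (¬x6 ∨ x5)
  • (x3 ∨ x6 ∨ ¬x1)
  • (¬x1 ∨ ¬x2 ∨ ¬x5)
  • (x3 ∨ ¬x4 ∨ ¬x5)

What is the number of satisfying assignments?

2

The models are:
  x1=F x2=T x3=F x4=F x5=T x6=F
  x1=F x2=T x3=T x4=F x5=T x6=F
Count: 2.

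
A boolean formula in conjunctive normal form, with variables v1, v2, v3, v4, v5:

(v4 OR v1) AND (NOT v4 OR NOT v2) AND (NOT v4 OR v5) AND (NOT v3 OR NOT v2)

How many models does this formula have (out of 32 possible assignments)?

10

Split on v4, then v2.
  v4=1, v2=1: a clause becomes empty — 0.
  v4=1, v2=0: remaining (v1,v3,v5) ∈ {(0,0,1); (0,1,1); (1,0,1); (1,1,1)} — 4.
  v4=0, v2=1: remaining (v1,v3,v5) ∈ {(1,0,0); (1,0,1)} — 2.
  v4=0, v2=0: remaining (v1,v3,v5) ∈ {(1,0,0); (1,0,1); (1,1,0); (1,1,1)} — 4.
Total: 0 + 4 + 2 + 4 = 10.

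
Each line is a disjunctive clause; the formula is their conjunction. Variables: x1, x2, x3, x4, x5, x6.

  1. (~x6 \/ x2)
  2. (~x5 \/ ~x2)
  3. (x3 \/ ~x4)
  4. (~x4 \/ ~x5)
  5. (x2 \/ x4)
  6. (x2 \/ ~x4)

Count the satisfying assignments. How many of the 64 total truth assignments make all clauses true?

Split on x2, then x4.
  x2=1, x4=1: remaining (x1,x3,x5,x6) ∈ {(0,1,0,0); (0,1,0,1); (1,1,0,0); (1,1,0,1)} — 4.
  x2=1, x4=0: forces x5=0; x1, x3, x6 free → 2^3 = 8.
  x2=0, x4=1: a clause becomes empty — 0.
  x2=0, x4=0: a clause becomes empty — 0.
Total: 4 + 8 + 0 + 0 = 12.

12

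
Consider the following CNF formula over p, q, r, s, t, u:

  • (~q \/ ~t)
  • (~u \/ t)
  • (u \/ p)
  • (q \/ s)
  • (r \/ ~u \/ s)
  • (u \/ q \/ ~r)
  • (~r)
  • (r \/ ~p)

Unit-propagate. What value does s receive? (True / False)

(~r) stands alone — r = False.
From (~p \/ r) and r = False: p = False.
From (p \/ u) and p = False: u = True.
(t \/ ~u) with u = True leaves only t, so t = True.
In (~q \/ ~t), ~t is now false; ~q must hold, so q = False.
In (q \/ s), q is now false; s must hold, so s = True.

True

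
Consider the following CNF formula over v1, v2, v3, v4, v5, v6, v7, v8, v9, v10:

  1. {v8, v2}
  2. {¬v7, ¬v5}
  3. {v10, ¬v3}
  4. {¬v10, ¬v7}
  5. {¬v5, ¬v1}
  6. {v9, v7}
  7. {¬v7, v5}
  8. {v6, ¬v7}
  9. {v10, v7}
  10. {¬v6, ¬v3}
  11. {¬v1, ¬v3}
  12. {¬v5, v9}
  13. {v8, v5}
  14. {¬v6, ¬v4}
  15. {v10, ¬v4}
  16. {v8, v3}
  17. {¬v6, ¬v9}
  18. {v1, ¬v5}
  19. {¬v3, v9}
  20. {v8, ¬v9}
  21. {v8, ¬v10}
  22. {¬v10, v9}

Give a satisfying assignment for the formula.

v1=T, v2=T, v3=F, v4=T, v5=F, v6=F, v7=F, v8=T, v9=T, v10=T

v2 occurs only positively in the remaining clauses — set v2 = True.
v8 occurs only positively in the remaining clauses — set v8 = True.
Branch on v1: take v1 = True.
  then v5 is forced to False.
  then v7 is forced to False.
  then v9 is forced to True.
  then v10 is forced to True.
  then v3 is forced to False.
  then v6 is forced to False.
v4 is now unconstrained; take v4 = True.
Every clause has at least one true literal under this assignment.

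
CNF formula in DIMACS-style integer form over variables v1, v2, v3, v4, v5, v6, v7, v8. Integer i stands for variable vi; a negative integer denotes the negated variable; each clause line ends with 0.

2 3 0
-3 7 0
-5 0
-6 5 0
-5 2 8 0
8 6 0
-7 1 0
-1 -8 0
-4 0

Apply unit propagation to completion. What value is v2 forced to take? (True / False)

True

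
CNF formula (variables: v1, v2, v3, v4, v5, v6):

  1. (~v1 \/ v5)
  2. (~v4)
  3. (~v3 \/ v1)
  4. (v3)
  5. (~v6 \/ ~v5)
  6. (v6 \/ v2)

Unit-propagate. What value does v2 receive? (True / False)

True

Unit clause (~v4) sets v4 = False.
(v3) stands alone — v3 = True.
In (v1 \/ ~v3), ~v3 is now false; v1 must hold, so v1 = True.
(~v1 \/ v5): since v1 = True, the clause reduces to (v5). v5 = True.
(~v6 \/ ~v5) with v5 = True leaves only ~v6, so v6 = False.
In (v6 \/ v2), v6 is now false; v2 must hold, so v2 = True.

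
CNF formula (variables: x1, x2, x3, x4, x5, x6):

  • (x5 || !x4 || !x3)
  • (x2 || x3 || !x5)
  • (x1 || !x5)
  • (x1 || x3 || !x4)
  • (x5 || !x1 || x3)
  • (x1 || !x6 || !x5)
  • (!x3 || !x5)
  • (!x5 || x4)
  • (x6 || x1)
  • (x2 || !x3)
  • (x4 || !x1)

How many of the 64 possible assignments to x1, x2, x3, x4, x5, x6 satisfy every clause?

The models are:
  x1=F x2=F x3=F x4=F x5=F x6=T
  x1=F x2=T x3=F x4=F x5=F x6=T
  x1=F x2=T x3=T x4=F x5=F x6=T
  x1=T x2=T x3=F x4=T x5=T x6=F
  x1=T x2=T x3=F x4=T x5=T x6=T
That's 5 in total.

5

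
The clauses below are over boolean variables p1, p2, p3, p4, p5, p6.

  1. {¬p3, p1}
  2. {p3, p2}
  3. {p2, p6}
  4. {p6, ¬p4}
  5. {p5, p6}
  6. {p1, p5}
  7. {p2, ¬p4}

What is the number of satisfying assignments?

15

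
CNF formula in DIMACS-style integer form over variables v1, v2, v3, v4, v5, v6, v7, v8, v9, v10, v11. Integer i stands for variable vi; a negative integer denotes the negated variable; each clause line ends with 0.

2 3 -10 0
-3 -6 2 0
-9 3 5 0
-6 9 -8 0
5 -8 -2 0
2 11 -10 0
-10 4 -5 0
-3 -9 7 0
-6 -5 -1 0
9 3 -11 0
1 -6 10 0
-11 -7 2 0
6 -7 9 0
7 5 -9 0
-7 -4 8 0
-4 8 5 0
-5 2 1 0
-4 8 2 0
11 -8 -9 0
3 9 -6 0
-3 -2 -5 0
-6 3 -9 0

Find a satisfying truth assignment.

v1 = T  v2 = F  v3 = F  v4 = F  v5 = T  v6 = F  v7 = T  v8 = F  v9 = T  v10 = F  v11 = F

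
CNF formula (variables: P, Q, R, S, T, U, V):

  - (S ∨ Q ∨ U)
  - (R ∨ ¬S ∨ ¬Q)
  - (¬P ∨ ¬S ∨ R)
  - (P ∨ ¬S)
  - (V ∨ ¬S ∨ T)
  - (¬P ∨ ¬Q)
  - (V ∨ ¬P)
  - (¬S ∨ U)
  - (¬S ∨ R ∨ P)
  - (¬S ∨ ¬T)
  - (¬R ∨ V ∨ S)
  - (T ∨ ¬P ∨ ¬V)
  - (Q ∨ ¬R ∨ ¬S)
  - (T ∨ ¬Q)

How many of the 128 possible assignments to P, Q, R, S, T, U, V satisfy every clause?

14

Split on S, then P.
  S=1, P=1: a clause becomes empty — 0.
  S=1, P=0: a clause becomes empty — 0.
  S=0, P=1: remaining (Q,R,T,U,V) ∈ {(0,0,1,1,1); (0,1,1,1,1)} — 2.
  S=0, P=0: 12 of the 32 assignments to (Q,R,T,U,V) work.
Total: 0 + 0 + 2 + 12 = 14.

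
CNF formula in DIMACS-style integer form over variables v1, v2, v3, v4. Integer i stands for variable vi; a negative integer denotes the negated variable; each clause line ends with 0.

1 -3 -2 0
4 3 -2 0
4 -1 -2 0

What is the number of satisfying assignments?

11

Split on v2, then v1.
  v2=T, v1=T: remaining (v3,v4) ∈ {(F,T); (T,T)} — 2.
  v2=T, v1=F: remaining (v3,v4) ∈ {(F,T)} — 1.
  v2=F, v1=T: remaining (v3,v4) ∈ {(F,F); (F,T); (T,F); (T,T)} — 4.
  v2=F, v1=F: remaining (v3,v4) ∈ {(F,F); (F,T); (T,F); (T,T)} — 4.
Total: 2 + 1 + 4 + 4 = 11.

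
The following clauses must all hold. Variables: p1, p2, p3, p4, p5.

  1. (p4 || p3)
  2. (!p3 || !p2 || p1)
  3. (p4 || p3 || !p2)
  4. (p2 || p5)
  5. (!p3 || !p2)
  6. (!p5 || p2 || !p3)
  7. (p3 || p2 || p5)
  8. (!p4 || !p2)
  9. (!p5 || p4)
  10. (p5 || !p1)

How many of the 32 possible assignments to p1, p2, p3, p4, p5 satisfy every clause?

2

Satisfying assignments:
  p1=0 p2=0 p3=0 p4=1 p5=1
  p1=1 p2=0 p3=0 p4=1 p5=1
That's 2 in total.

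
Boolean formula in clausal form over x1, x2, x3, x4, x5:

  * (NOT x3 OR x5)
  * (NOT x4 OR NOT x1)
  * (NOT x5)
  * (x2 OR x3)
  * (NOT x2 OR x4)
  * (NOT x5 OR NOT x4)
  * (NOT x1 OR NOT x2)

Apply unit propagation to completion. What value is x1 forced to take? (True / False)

(NOT x5) is a unit clause: x5 = False.
From (x5 OR NOT x3) and x5 = False: x3 = False.
(x2 OR x3): since x3 = False, the clause reduces to (x2). x2 = True.
In (x4 OR NOT x2), NOT x2 is now false; x4 must hold, so x4 = True.
In (NOT x1 OR NOT x4), NOT x4 is now false; NOT x1 must hold, so x1 = False.

False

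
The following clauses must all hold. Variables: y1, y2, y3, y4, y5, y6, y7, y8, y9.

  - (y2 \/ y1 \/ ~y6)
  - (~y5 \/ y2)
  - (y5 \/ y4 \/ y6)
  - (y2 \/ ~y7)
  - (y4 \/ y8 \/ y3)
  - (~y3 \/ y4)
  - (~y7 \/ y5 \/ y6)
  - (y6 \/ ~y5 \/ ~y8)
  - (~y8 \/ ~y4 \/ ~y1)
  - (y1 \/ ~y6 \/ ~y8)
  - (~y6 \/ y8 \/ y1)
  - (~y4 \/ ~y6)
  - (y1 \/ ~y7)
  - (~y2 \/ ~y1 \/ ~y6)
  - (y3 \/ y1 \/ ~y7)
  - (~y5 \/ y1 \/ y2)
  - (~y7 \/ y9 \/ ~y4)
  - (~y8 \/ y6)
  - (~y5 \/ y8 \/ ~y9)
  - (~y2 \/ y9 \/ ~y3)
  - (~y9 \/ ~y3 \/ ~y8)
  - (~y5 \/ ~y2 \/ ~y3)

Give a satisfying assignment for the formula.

y1 = True, y2 = False, y3 = False, y4 = True, y5 = False, y6 = False, y7 = False, y8 = False, y9 = True

Pure literal: y7 appears only negated; assign y7 = False.
Branch on y1: take y1 = True.
Branch on y2: take y2 = False.
  then y5 is forced to False.
Branch on y3: take y3 = False.
The remaining clauses are satisfied by y4 = True, y6 = False, y8 = False, y9 = True.
Check each clause:
  1. (y2 \/ ~y6 \/ y1) — y1 is true.
  2. (y2 \/ ~y5) — ~y5 is true.
  3. (y4 \/ y6 \/ y5) — y4 is true.
  4. (~y7 \/ y2) — ~y7 is true.
  5. (y3 \/ y4 \/ y8) — y4 is true.
  6. (y4 \/ ~y3) — y4 is true.
  7. (y6 \/ ~y7 \/ y5) — ~y7 is true.
  8. (~y5 \/ ~y8 \/ y6) — ~y8 is true.
  9. (~y1 \/ ~y8 \/ ~y4) — ~y8 is true.
  10. (~y8 \/ ~y6 \/ y1) — ~y8 is true.
  11. (y1 \/ y8 \/ ~y6) — y1 is true.
  12. (~y4 \/ ~y6) — ~y6 is true.
  13. (~y7 \/ y1) — ~y7 is true.
  14. (~y1 \/ ~y2 \/ ~y6) — ~y6 is true.
  15. (y3 \/ ~y7 \/ y1) — y1 is true.
  16. (~y5 \/ y1 \/ y2) — y1 is true.
  17. (~y7 \/ ~y4 \/ y9) — y9 is true.
  18. (~y8 \/ y6) — ~y8 is true.
  19. (~y9 \/ ~y5 \/ y8) — ~y5 is true.
  20. (y9 \/ ~y3 \/ ~y2) — y9 is true.
  21. (~y9 \/ ~y3 \/ ~y8) — ~y8 is true.
  22. (~y2 \/ ~y5 \/ ~y3) — ~y5 is true.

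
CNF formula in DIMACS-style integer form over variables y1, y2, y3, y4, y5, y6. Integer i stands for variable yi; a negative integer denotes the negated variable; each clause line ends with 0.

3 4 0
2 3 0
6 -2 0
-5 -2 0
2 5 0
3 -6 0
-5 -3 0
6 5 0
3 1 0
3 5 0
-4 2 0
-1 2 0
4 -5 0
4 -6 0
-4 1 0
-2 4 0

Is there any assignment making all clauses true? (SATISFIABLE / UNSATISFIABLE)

SATISFIABLE

Try y1 = True.
  then y2 is forced to True.
  then y6 is forced to True.
  then y5 is forced to False.
  then y3 is forced to True.
  then y4 is forced to True.
Every clause has at least one true literal under this assignment.
So y1=T, y2=T, y3=T, y4=T, y5=F, y6=T is a satisfying assignment.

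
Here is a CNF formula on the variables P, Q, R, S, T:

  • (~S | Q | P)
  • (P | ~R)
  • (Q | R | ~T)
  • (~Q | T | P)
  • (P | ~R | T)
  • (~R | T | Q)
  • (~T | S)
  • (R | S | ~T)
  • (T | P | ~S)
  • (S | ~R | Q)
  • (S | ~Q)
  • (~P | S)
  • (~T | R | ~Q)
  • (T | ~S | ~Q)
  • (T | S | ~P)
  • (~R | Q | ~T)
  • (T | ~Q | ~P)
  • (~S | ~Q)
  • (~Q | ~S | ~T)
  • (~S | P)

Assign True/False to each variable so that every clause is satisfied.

P=False, Q=False, R=False, S=False, T=False

Check each clause:
  1. (P | ~S | Q) — ~S is true.
  2. (~R | P) — ~R is true.
  3. (R | Q | ~T) — ~T is true.
  4. (P | ~Q | T) — ~Q is true.
  5. (P | T | ~R) — ~R is true.
  6. (T | Q | ~R) — ~R is true.
  7. (S | ~T) — ~T is true.
  8. (R | S | ~T) — ~T is true.
  9. (T | P | ~S) — ~S is true.
  10. (S | ~R | Q) — ~R is true.
  11. (S | ~Q) — ~Q is true.
  12. (~P | S) — ~P is true.
  13. (R | ~T | ~Q) — ~T is true.
  14. (~Q | T | ~S) — ~S is true.
  15. (S | ~P | T) — ~P is true.
  16. (~R | ~T | Q) — ~T is true.
  17. (~Q | T | ~P) — ~Q is true.
  18. (~Q | ~S) — ~S is true.
  19. (~Q | ~T | ~S) — ~T is true.
  20. (~S | P) — ~S is true.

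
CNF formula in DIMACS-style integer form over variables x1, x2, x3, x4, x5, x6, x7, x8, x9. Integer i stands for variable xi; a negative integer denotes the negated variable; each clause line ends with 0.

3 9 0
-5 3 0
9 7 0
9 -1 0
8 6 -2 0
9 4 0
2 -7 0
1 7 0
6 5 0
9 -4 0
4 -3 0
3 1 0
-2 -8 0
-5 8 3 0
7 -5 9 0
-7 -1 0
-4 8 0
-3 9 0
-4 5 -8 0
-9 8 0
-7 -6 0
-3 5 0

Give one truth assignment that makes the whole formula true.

x1 = True, x2 = False, x3 = True, x4 = True, x5 = True, x6 = False, x7 = False, x8 = True, x9 = True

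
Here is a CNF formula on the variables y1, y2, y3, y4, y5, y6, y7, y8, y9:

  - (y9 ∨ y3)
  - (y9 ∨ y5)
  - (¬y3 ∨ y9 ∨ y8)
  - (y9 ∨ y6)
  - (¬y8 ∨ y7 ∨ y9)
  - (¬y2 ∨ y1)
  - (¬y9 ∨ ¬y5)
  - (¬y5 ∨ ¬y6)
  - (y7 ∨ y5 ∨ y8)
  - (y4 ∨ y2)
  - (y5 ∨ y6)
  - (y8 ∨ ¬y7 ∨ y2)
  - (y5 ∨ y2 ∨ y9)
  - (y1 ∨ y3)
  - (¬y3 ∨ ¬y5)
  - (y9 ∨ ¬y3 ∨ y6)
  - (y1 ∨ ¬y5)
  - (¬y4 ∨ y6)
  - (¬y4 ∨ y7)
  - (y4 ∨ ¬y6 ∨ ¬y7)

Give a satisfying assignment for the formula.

y1 occurs only positively in the remaining clauses — set y1 = True.
Set y2 = True and propagate.
For the remaining variables, y3 = True, y4 = True, y5 = False, y6 = True, y7 = True, y8 = False, y9 = True works.
Every clause has at least one true literal under this assignment.
Check each clause:
  1. (y3 ∨ y9) — y9 is true.
  2. (y9 ∨ y5) — y9 is true.
  3. (y8 ∨ ¬y3 ∨ y9) — y9 is true.
  4. (y6 ∨ y9) — y9 is true.
  5. (y9 ∨ ¬y8 ∨ y7) — ¬y8 is true.
  6. (¬y2 ∨ y1) — y1 is true.
  7. (¬y5 ∨ ¬y9) — ¬y5 is true.
  8. (¬y6 ∨ ¬y5) — ¬y5 is true.
  9. (y8 ∨ y5 ∨ y7) — y7 is true.
  10. (y4 ∨ y2) — y2 is true.
  11. (y5 ∨ y6) — y6 is true.
  12. (y8 ∨ ¬y7 ∨ y2) — y2 is true.
  13. (y5 ∨ y2 ∨ y9) — y9 is true.
  14. (y3 ∨ y1) — y1 is true.
  15. (¬y3 ∨ ¬y5) — ¬y5 is true.
  16. (y6 ∨ ¬y3 ∨ y9) — y9 is true.
  17. (¬y5 ∨ y1) — y1 is true.
  18. (y6 ∨ ¬y4) — y6 is true.
  19. (¬y4 ∨ y7) — y7 is true.
  20. (¬y6 ∨ y4 ∨ ¬y7) — y4 is true.

y1 = T  y2 = T  y3 = T  y4 = T  y5 = F  y6 = T  y7 = T  y8 = F  y9 = T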